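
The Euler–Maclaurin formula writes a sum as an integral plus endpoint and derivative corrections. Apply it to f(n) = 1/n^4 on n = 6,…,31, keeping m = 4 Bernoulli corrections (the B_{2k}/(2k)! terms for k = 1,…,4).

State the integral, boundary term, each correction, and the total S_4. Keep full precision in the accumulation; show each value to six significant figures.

∫_6^31 1/x^4 dx evaluates to 0.00153202.
Boundary: ½(f(6) + f(31)) = ½(0.000771605 + 1.08281e-06) = 0.000386344.
So far: 0.00191836.
Correction k=1: B_{2}/2! · (f^{(1)}(31) − f^{(1)}(6)) = 1/12 · (-1.39718e-07 − (-0.000514403)) = 4.28553e-05.
After k=1: 0.00196122.
Correction k=2: B_{4}/4! · (f^{(3)}(31) − f^{(3)}(6)) = −1/720 · (-4.36164e-09 − (-0.000428669)) = -5.95368e-07.
After k=2: 0.00196062.
Correction k=3: B_{6}/6! · (f^{(5)}(31) − f^{(5)}(6)) = 1/30240 · (-2.54164e-10 − (-0.000666819)) = 2.20509e-08.
After k=3: 0.00196065.
Correction k=4: B_{8}/8! · (f^{(7)}(31) − f^{(7)}(6)) = −1/1209600 · (-2.38031e-11 − (-0.00166705)) = -1.37818e-09.

S_4 ≈ 0.00196065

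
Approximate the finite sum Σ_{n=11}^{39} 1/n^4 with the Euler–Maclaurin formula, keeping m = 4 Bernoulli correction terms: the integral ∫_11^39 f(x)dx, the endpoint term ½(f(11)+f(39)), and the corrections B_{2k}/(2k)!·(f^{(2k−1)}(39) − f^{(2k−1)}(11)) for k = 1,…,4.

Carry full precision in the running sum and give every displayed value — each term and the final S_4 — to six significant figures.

S_4 ≈ 0.000281243

The integral term ∫_11^39 1/x^4 dx = 0.000244819.
Boundary: ½(f(11) + f(39)) = ½(6.83013e-05 + 4.32257e-07) = 3.43668e-05.
So far: 0.000279186.
k=1: B_{2}/(2)! × [f^{(1)}(39) − f^{(1)}(11)] = 1/12 × (-4.43340e-08 − (-2.48369e-05)) = 2.06604e-06.
Partial sum through k=1: 0.000281252.
k=2: B_{4}/(4)! × [f^{(3)}(39) − f^{(3)}(11)] = −1/720 × (-8.74438e-10 − (-6.15790e-06)) = -8.55142e-09.
Partial sum through k=2: 0.000281243.
k=3: B_{6}/(6)! × [f^{(5)}(39) − f^{(5)}(11)] = 1/30240 × (-3.21950e-11 − (-2.84994e-06)) = 9.42429e-11.
Partial sum through k=3: 0.000281243.
k=4: B_{8}/(8)! × [f^{(7)}(39) − f^{(7)}(11)] = −1/1209600 × (-1.90503e-12 − (-2.11979e-06)) = -1.75247e-12.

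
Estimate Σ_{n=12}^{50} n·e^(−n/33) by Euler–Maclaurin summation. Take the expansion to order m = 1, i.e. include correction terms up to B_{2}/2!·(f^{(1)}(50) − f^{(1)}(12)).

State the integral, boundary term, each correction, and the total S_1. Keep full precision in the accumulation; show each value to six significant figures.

S_1 ≈ 439.944

Integral: ∫_12^50 x·e^(−x/33) dx = 430.325.
Boundary: ½(f(12) + f(50)) = ½(8.34173 + 10.9887) = 9.66524.
Integral + boundary = 439.991.
Order-1 term: 1/12 · (-0.113217 − 0.442364) = -0.0462985.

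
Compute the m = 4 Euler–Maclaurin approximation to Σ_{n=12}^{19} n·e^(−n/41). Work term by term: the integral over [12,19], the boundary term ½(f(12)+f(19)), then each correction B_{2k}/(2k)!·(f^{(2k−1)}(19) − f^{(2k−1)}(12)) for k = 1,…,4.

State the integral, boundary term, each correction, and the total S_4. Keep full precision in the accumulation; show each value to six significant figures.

The integral term ∫_12^19 x·e^(−x/41) dx = 73.9562.
Endpoint term: (f(12) + f(19))/2 = (8.95510 + 11.9535)/2 = 10.4543.
Integral + boundary = 84.4105.
Order-1 term: 1/12 · (0.337583 − 0.527842) = -0.0158549.
After k=1: 84.3946.
Order-2 term: −1/720 · (0.000949343 − 0.00120188) = 3.50744e-07.
After k=2: 84.3946.
Order-3 term: 1/30240 · (1.01003e-06 − 1.24316e-06) = -7.70929e-12.
After k=3: 84.3946.
Order-4 term: −1/1209600 · (8.65744e-10 − 1.05374e-09) = 1.55423e-16.

S_4 ≈ 84.3946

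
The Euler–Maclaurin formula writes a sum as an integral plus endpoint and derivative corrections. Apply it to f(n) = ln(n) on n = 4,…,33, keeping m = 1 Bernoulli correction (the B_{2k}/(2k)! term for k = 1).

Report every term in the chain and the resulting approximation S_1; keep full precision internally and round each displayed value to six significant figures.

Integral: ∫_4^33 ln(x) dx = 80.8396.
½[f(4) + f(33)] = ½[1.38629 + 3.49651] = 2.44140.
So far: 83.2810.
k=1: B_{2}/(2)! × [f^{(1)}(33) − f^{(1)}(4)] = 1/12 × (0.0303030 − 0.250000) = -0.0183081.

S_1 ≈ 83.2627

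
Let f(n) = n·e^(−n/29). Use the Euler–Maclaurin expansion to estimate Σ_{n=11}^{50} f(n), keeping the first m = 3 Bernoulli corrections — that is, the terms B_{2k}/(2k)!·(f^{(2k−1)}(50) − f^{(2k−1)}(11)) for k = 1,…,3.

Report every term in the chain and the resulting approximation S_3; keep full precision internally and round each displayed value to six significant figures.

∫_11^50 x·e^(−x/29) dx evaluates to 385.280.
½[f(11) + f(50)] = ½[7.52767 + 8.91634] = 8.22200.
So far: 393.502.
Correction k=1: B_{2}/2! · (f^{(1)}(50) − f^{(1)}(11)) = 1/12 · (-0.129133 − 0.424759) = -0.0461576.
After k=1: 393.456.
Correction k=2: B_{4}/4! · (f^{(3)}(50) − f^{(3)}(11)) = −1/720 · (0.000270535 − 0.00213249) = 2.58605e-06.
After k=2: 393.456.
Correction k=3: B_{6}/6! · (f^{(5)}(50) − f^{(5)}(11)) = 1/30240 · (8.25943e-07 − 4.47077e-06) = -1.20530e-10.

S_3 ≈ 393.456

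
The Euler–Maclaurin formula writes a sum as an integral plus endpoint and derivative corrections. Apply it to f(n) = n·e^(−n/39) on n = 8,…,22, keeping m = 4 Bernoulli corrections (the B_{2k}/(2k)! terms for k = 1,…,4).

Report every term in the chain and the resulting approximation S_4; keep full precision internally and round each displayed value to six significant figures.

S_4 ≈ 149.197

Integral: ∫_8^22 x·e^(−x/39) dx = 139.714.
½[f(8) + f(22)] = ½[6.51634 + 12.5151] = 9.51575.
Integral + boundary = 149.230.
k=1: B_{2}/(2)! × [f^{(1)}(22) − f^{(1)}(8)] = 1/12 × (0.247969 − 0.647457) = -0.0332907.
Partial sum through k=1: 149.197.
k=2: B_{4}/(4)! × [f^{(3)}(22) − f^{(3)}(8)] = −1/720 × (0.000911052 − 0.00149674) = 8.13457e-07.
Partial sum through k=2: 149.197.
k=3: B_{6}/(6)! × [f^{(5)}(22) − f^{(5)}(8)] = 1/30240 × (1.09078e-06 − 1.68823e-06) = -1.97571e-11.
Partial sum through k=3: 149.197.
k=4: B_{8}/(8)! × [f^{(7)}(22) − f^{(7)}(8)] = −1/1209600 × (1.04048e-09 − 1.57292e-09) = 4.40179e-16.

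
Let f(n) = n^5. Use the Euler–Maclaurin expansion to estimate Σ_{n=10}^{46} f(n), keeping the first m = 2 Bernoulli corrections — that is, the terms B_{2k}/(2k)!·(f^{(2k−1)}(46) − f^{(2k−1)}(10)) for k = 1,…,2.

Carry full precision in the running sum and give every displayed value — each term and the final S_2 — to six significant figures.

S_2 ≈ 1.68378e+09

Integral: ∫_10^46 x^5 dx = 1.57888e+09.
½[f(10) + f(46)] = ½[100000 + 2.05963e+08] = 1.03031e+08.
So far: 1.68191e+09.
Correction k=1: B_{2}/2! · (f^{(1)}(46) − f^{(1)}(10)) = 1/12 · (2.23873e+07 − 50000.0) = 1.86144e+06.
Partial sum through k=1: 1.68378e+09.
Correction k=2: B_{4}/4! · (f^{(3)}(46) − f^{(3)}(10)) = −1/720 · (126960 − 6000.00) = -168.000.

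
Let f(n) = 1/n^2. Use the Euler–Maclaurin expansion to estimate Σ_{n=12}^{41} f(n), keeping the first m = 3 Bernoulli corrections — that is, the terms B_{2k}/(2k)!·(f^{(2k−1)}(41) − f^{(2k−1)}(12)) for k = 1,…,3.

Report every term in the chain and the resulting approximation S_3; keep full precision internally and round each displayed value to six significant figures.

∫_12^41 1/x^2 dx evaluates to 0.0589431.
Boundary: ½(f(12) + f(41)) = ½(0.00694444 + 0.000594884) = 0.00376966.
So far: 0.0627128.
k=1: B_{2}/(2)! × [f^{(1)}(41) − f^{(1)}(12)] = 1/12 × (-2.90187e-05 − (-0.00115741)) = 9.40324e-05.
After k=1: 0.0628068.
k=2: B_{4}/(4)! × [f^{(3)}(41) − f^{(3)}(12)] = −1/720 × (-2.07153e-07 − (-9.64506e-05)) = -1.33671e-07.
After k=2: 0.0628067.
k=3: B_{6}/(6)! × [f^{(5)}(41) − f^{(5)}(12)] = 1/30240 × (-3.69697e-09 − (-2.00939e-05)) = 6.64358e-10.

S_3 ≈ 0.0628067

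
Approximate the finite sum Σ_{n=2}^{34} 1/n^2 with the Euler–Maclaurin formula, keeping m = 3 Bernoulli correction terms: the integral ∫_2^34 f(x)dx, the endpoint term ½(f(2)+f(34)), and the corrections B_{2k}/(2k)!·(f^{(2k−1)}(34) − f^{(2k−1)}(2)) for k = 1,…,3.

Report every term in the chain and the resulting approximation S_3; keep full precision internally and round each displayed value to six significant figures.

The integral term ∫_2^34 1/x^2 dx = 0.470588.
Endpoint term: (f(2) + f(34))/2 = (0.250000 + 0.000865052)/2 = 0.125433.
Integral + boundary = 0.596021.
Correction k=1: B_{2}/2! · (f^{(1)}(34) − f^{(1)}(2)) = 1/12 · (-5.08854e-05 − (-0.250000)) = 0.0208291.
After k=1: 0.616850.
Correction k=2: B_{4}/4! · (f^{(3)}(34) − f^{(3)}(2)) = −1/720 · (-5.28222e-07 − (-0.750000)) = -0.00104167.
After k=2: 0.615808.
Correction k=3: B_{6}/6! · (f^{(5)}(34) − f^{(5)}(2)) = 1/30240 · (-1.37082e-08 − (-5.62500)) = 0.000186012.

S_3 ≈ 0.615994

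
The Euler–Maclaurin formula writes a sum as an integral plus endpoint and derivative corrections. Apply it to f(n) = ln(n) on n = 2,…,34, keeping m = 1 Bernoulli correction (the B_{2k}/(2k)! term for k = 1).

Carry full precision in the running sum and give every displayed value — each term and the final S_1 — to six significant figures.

∫_2^34 ln(x) dx evaluates to 86.5100.
½[f(2) + f(34)] = ½[0.693147 + 3.52636] = 2.10975.
Integral + boundary = 88.6197.
Order-1 term: 1/12 · (0.0294118 − 0.500000) = -0.0392157.

S_1 ≈ 88.5805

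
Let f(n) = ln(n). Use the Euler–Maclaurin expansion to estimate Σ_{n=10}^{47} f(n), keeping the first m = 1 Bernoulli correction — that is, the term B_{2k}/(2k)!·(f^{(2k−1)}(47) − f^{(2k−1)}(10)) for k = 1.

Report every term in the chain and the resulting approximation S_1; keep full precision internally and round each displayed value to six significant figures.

S_1 ≈ 124.001

The integral term ∫_10^47 ln(x) dx = 120.931.
½[f(10) + f(47)] = ½[2.30259 + 3.85015] = 3.07637.
Running total after boundary: 124.007.
k=1: B_{2}/(2)! × [f^{(1)}(47) − f^{(1)}(10)] = 1/12 × (0.0212766 − 0.100000) = -0.00656028.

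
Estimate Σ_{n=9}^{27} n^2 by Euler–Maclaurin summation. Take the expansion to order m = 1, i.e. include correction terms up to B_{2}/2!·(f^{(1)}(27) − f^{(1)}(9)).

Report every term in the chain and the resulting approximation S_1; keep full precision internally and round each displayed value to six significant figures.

S_1 ≈ 6726.00

∫_9^27 x^2 dx evaluates to 6318.00.
Endpoint term: (f(9) + f(27))/2 = (81.0000 + 729.000)/2 = 405.000.
Running total after boundary: 6723.00.
Order-1 term: 1/12 · (54.0000 − 18.0000) = 3.00000.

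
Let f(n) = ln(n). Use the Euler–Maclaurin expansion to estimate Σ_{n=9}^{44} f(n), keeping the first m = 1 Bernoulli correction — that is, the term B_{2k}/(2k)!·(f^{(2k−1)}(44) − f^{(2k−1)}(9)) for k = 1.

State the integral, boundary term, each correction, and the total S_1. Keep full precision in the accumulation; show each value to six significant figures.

∫_9^44 ln(x) dx evaluates to 111.729.
Boundary: ½(f(9) + f(44)) = ½(2.19722 + 3.78419) = 2.99071.
Running total after boundary: 114.720.
Correction k=1: B_{2}/2! · (f^{(1)}(44) − f^{(1)}(9)) = 1/12 · (0.0227273 − 0.111111) = -0.00736532.

S_1 ≈ 114.713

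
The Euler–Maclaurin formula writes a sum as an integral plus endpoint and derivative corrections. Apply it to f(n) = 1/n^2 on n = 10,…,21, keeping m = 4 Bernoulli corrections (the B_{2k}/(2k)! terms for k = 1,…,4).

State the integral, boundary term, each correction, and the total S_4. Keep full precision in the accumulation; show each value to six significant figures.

S_4 ≈ 0.0586631

∫_10^21 1/x^2 dx evaluates to 0.0523810.
Boundary: ½(f(10) + f(21)) = ½(0.0100000 + 0.00226757) = 0.00613379.
Running total after boundary: 0.0585147.
k=1: B_{2}/(2)! × [f^{(1)}(21) − f^{(1)}(10)] = 1/12 × (-0.000215959 − (-0.00200000)) = 0.000148670.
Partial sum through k=1: 0.0586634.
k=2: B_{4}/(4)! × [f^{(3)}(21) − f^{(3)}(10)] = −1/720 × (-5.87645e-06 − (-0.000240000)) = -3.25172e-07.
Partial sum through k=2: 0.0586631.
k=3: B_{6}/(6)! × [f^{(5)}(21) − f^{(5)}(10)] = 1/30240 × (-3.99758e-07 − (-7.20000e-05)) = 2.36773e-09.
Partial sum through k=3: 0.0586631.
k=4: B_{8}/(8)! × [f^{(7)}(21) − f^{(7)}(10)] = −1/1209600 × (-5.07630e-08 − (-4.03200e-05)) = -3.32914e-11.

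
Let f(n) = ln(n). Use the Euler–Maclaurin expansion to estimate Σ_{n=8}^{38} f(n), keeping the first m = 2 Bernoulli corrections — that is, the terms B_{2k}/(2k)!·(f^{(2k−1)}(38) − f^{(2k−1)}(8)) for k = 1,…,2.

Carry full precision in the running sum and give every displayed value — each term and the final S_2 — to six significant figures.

S_2 ≈ 94.4430

∫_8^38 ln(x) dx evaluates to 91.5927.
Boundary: ½(f(8) + f(38)) = ½(2.07944 + 3.63759) = 2.85851.
Running total after boundary: 94.4513.
Correction k=1: B_{2}/2! · (f^{(1)}(38) − f^{(1)}(8)) = 1/12 · (0.0263158 − 0.125000) = -0.00822368.
After k=1: 94.4430.
Correction k=2: B_{4}/4! · (f^{(3)}(38) − f^{(3)}(8)) = −1/720 · (3.64485e-05 − 0.00390625) = 5.37472e-06.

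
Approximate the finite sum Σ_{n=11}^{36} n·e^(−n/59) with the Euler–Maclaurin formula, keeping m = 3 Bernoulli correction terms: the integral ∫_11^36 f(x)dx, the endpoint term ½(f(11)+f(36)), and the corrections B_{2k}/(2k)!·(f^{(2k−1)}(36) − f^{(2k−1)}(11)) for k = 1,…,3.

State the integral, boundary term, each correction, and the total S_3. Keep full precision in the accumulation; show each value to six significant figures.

Integral: ∫_11^36 x·e^(−x/59) dx = 382.554.
Boundary: ½(f(11) + f(36)) = ½(9.12899 + 19.5573) = 14.3432.
Running total after boundary: 396.897.
Order-1 term: 1/12 · (0.211779 − 0.675179) = -0.0386167.
Running total after k=1: 396.858.
Order-2 term: −1/720 · (0.000372967 − 0.000670783) = 4.13634e-07.
Running total after k=2: 396.858.
Order-3 term: 1/30240 · (1.96810e-07 − 3.29677e-07) = -4.39375e-12.

S_3 ≈ 396.858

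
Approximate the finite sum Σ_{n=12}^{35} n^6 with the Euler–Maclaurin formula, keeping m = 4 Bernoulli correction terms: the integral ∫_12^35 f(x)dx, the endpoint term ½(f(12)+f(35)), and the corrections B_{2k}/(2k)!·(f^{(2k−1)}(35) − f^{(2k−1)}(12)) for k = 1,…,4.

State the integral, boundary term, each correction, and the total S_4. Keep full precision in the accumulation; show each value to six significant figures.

S_4 ≈ 1.01330e+10

∫_12^35 x^6 dx evaluates to 9.18621e+09.
Boundary: ½(f(12) + f(35)) = ½(2.98598e+06 + 1.83827e+09) = 9.20626e+08.
Integral + boundary = 1.01068e+10.
k=1: B_{2}/(2)! × [f^{(1)}(35) − f^{(1)}(12)] = 1/12 × (3.15131e+08 − 1.49299e+06) = 2.61365e+07.
Partial sum through k=1: 1.01330e+10.
k=2: B_{4}/(4)! × [f^{(3)}(35) − f^{(3)}(12)] = −1/720 × (5.14500e+06 − 207360) = -6857.83.
Partial sum through k=2: 1.01330e+10.
k=3: B_{6}/(6)! × [f^{(5)}(35) − f^{(5)}(12)] = 1/30240 × (25200.0 − 8640.00) = 0.547619.
Partial sum through k=3: 1.01330e+10.
k=4: B_{8}/(8)! × [f^{(7)}(35) − f^{(7)}(12)] = −1/1209600 × (0.00000 − 0.00000) = 0.00000.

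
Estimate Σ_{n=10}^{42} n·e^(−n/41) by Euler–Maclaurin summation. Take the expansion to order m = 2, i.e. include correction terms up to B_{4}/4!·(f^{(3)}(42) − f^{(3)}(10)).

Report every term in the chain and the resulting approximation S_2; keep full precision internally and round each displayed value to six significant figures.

The integral term ∫_10^42 x·e^(−x/41) dx = 416.703.
Endpoint term: (f(10) + f(42))/2 = (7.83564 + 15.0786)/2 = 11.4571.
Running total after boundary: 428.161.
k=1: B_{2}/(2)! × [f^{(1)}(42) − f^{(1)}(10)] = 1/12 × (-0.00875647 − 0.592451) = -0.0501006.
Running total after k=1: 428.110.
k=2: B_{4}/(4)! × [f^{(3)}(42) − f^{(3)}(10)] = −1/720 × (0.000421936 − 0.00128470) = 1.19828e-06.

S_2 ≈ 428.110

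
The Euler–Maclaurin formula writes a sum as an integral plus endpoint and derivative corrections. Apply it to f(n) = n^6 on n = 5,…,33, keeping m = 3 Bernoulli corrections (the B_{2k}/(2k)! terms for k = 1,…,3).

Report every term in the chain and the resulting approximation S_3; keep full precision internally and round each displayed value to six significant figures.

S_3 ≈ 6.75364e+09

Integral: ∫_5^33 x^6 dx = 6.08834e+09.
Boundary: ½(f(5) + f(33)) = ½(15625.0 + 1.29147e+09) = 6.45742e+08.
Integral + boundary = 6.73408e+09.
k=1: B_{2}/(2)! × [f^{(1)}(33) − f^{(1)}(5)] = 1/12 × (2.34812e+08 − 18750.0) = 1.95661e+07.
Running total after k=1: 6.75365e+09.
k=2: B_{4}/(4)! × [f^{(3)}(33) − f^{(3)}(5)] = −1/720 × (4.31244e+06 − 15000.0) = -5968.67.
Running total after k=2: 6.75364e+09.
k=3: B_{6}/(6)! × [f^{(5)}(33) − f^{(5)}(5)] = 1/30240 × (23760.0 − 3600.00) = 0.666667.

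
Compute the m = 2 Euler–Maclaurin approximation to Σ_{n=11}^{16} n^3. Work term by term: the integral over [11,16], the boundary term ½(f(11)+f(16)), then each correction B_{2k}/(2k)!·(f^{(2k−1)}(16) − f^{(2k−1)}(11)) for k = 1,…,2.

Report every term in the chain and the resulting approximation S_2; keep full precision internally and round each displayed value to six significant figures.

Integral: ∫_11^16 x^3 dx = 12723.8.
½[f(11) + f(16)] = ½[1331.00 + 4096.00] = 2713.50.
Integral + boundary = 15437.2.
Correction k=1: B_{2}/2! · (f^{(1)}(16) − f^{(1)}(11)) = 1/12 · (768.000 − 363.000) = 33.7500.
Partial sum through k=1: 15471.0.
Correction k=2: B_{4}/4! · (f^{(3)}(16) − f^{(3)}(11)) = −1/720 · (6.00000 − 6.00000) = 0.00000.

S_2 ≈ 15471.0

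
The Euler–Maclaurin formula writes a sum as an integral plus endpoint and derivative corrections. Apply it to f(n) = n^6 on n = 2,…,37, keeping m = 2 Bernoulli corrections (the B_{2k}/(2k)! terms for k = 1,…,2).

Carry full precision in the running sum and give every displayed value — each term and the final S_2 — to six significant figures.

S_2 ≈ 1.48792e+10

The integral term ∫_2^37 x^6 dx = 1.35617e+10.
Boundary: ½(f(2) + f(37)) = ½(64.0000 + 2.56573e+09) = 1.28286e+09.
So far: 1.48446e+10.
Order-1 term: 1/12 · (4.16064e+08 − 192.000) = 3.46720e+07.
After k=1: 1.48792e+10.
Order-2 term: −1/720 · (6.07836e+06 − 960.000) = -8440.83.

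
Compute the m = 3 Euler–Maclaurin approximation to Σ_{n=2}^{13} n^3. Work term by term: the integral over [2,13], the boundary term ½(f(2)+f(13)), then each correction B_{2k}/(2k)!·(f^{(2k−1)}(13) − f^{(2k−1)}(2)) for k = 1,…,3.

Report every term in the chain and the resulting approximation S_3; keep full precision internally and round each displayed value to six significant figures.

S_3 ≈ 8280.00

Integral: ∫_2^13 x^3 dx = 7136.25.
Boundary: ½(f(2) + f(13)) = ½(8.00000 + 2197.00) = 1102.50.
Running total after boundary: 8238.75.
k=1: B_{2}/(2)! × [f^{(1)}(13) − f^{(1)}(2)] = 1/12 × (507.000 − 12.0000) = 41.2500.
After k=1: 8280.00.
k=2: B_{4}/(4)! × [f^{(3)}(13) − f^{(3)}(2)] = −1/720 × (6.00000 − 6.00000) = 0.00000.
After k=2: 8280.00.
k=3: B_{6}/(6)! × [f^{(5)}(13) − f^{(5)}(2)] = 1/30240 × (0.00000 − 0.00000) = 0.00000.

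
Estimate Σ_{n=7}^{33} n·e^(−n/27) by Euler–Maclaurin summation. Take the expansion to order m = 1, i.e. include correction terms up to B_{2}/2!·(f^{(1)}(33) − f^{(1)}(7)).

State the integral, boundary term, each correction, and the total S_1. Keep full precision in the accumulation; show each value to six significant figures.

The integral term ∫_7^33 x·e^(−x/27) dx = 231.139.
½[f(7) + f(33)] = ½[5.40136 + 9.72097] = 7.56116.
Integral + boundary = 238.700.
Correction k=1: B_{2}/2! · (f^{(1)}(33) − f^{(1)}(7)) = 1/12 · (-0.0654611 − 0.571573) = -0.0530861.

S_1 ≈ 238.647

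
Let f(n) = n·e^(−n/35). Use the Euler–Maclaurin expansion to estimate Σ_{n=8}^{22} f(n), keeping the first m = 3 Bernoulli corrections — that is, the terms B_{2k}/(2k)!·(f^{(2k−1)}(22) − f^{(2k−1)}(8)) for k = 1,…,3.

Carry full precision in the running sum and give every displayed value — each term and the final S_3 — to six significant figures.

The integral term ∫_8^22 x·e^(−x/35) dx = 133.443.
Endpoint term: (f(8) + f(22))/2 = (6.36536 + 11.7338)/2 = 9.04956.
Integral + boundary = 142.492.
Order-1 term: 1/12 · (0.198103 − 0.613802) = -0.0346416.
After k=1: 142.458.
Order-2 term: −1/720 · (0.00103250 − 0.00180012) = 1.06614e-06.
After k=2: 142.458.
Order-3 term: 1/30240 · (1.55370e-06 − 2.52993e-06) = -3.22829e-11.

S_3 ≈ 142.458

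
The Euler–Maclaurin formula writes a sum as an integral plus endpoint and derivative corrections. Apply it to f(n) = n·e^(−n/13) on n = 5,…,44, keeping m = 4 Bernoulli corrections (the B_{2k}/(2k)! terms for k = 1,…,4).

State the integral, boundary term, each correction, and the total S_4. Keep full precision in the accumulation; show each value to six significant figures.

S_4 ≈ 136.579

∫_5^44 x·e^(−x/13) dx evaluates to 134.174.
Endpoint term: (f(5) + f(44))/2 = (3.40356 + 1.49119)/2 = 2.44738.
Running total after boundary: 136.621.
k=1: B_{2}/(2)! × [f^{(1)}(44) − f^{(1)}(5)] = 1/12 × (-0.0808162 − 0.418900) = -0.0416430.
Partial sum through k=1: 136.579.
k=2: B_{4}/(4)! × [f^{(3)}(44) − f^{(3)}(5)] = −1/720 × (-7.71294e-05 − 0.0105345) = 1.47383e-05.
Partial sum through k=2: 136.579.
k=3: B_{6}/(6)! × [f^{(5)}(44) − f^{(5)}(5)] = 1/30240 × (1.91683e-06 − 0.000110001) = -3.57422e-09.
Partial sum through k=3: 136.579.
k=4: B_{8}/(8)! × [f^{(7)}(44) − f^{(7)}(5)] = −1/1209600 × (2.53849e-08 − 9.32951e-07) = 7.50302e-13.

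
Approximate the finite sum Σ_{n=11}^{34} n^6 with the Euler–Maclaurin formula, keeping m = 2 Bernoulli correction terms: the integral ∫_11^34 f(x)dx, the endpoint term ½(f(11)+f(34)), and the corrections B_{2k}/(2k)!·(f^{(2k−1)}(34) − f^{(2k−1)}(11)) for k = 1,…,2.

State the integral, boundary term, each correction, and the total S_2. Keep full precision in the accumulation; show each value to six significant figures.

∫_11^34 x^6 dx evaluates to 7.50055e+09.
Endpoint term: (f(11) + f(34))/2 = (1.77156e+06 + 1.54480e+09)/2 = 7.73288e+08.
So far: 8.27384e+09.
k=1: B_{2}/(2)! × [f^{(1)}(34) − f^{(1)}(11)] = 1/12 × (2.72613e+08 − 966306) = 2.26372e+07.
Running total after k=1: 8.29648e+09.
k=2: B_{4}/(4)! × [f^{(3)}(34) − f^{(3)}(11)] = −1/720 × (4.71648e+06 − 159720) = -6328.83.

S_2 ≈ 8.29647e+09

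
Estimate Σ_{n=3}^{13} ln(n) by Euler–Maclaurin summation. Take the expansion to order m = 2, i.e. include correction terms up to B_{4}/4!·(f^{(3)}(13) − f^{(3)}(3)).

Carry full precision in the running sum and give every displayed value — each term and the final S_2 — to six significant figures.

S_2 ≈ 21.8590

The integral term ∫_3^13 ln(x) dx = 20.0485.
½[f(3) + f(13)] = ½[1.09861 + 2.56495] = 1.83178.
So far: 21.8803.
Order-1 term: 1/12 · (0.0769231 − 0.333333) = -0.0213675.
After k=1: 21.8589.
Order-2 term: −1/720 · (0.000910332 − 0.0740741) = 0.000101616.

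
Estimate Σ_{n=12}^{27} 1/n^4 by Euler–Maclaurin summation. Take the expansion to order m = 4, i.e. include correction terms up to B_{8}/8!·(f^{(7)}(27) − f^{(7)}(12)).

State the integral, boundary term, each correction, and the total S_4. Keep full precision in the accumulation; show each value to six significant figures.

S_4 ≈ 0.000202331

The integral term ∫_12^27 1/x^4 dx = 0.000175966.
Endpoint term: (f(12) + f(27))/2 = (4.82253e-05 + 1.88168e-06)/2 = 2.50535e-05.
Running total after boundary: 0.000201020.
Correction k=1: B_{2}/2! · (f^{(1)}(27) − f^{(1)}(12)) = 1/12 · (-2.78767e-07 − (-1.60751e-05)) = 1.31636e-06.
Running total after k=1: 0.000202336.
Correction k=2: B_{4}/4! · (f^{(3)}(27) − f^{(3)}(12)) = −1/720 · (-1.14719e-08 − (-3.34898e-06)) = -4.63543e-09.
Running total after k=2: 0.000202331.
Correction k=3: B_{6}/6! · (f^{(5)}(27) − f^{(5)}(12)) = 1/30240 · (-8.81242e-10 − (-1.30238e-06)) = 4.30390e-11.
Running total after k=3: 0.000202331.
Correction k=4: B_{8}/8! · (f^{(7)}(27) − f^{(7)}(12)) = −1/1209600 · (-1.08795e-10 − (-8.13988e-07)) = -6.72850e-13.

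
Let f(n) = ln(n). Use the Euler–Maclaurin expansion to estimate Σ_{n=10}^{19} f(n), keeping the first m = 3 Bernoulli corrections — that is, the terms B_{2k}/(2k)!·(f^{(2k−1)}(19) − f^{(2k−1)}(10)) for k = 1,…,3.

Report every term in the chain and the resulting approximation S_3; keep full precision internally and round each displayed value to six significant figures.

∫_10^19 ln(x) dx evaluates to 23.9185.
½[f(10) + f(19)] = ½[2.30259 + 2.94444] = 2.62351.
Running total after boundary: 26.5420.
Correction k=1: B_{2}/2! · (f^{(1)}(19) − f^{(1)}(10)) = 1/12 · (0.0526316 − 0.100000) = -0.00394737.
Running total after k=1: 26.5381.
Correction k=2: B_{4}/4! · (f^{(3)}(19) − f^{(3)}(10)) = −1/720 · (0.000291588 − 0.00200000) = 2.37279e-06.
Running total after k=2: 26.5381.
Correction k=3: B_{6}/6! · (f^{(5)}(19) − f^{(5)}(10)) = 1/30240 · (9.69267e-06 − 0.000240000) = -7.61598e-09.

S_3 ≈ 26.5381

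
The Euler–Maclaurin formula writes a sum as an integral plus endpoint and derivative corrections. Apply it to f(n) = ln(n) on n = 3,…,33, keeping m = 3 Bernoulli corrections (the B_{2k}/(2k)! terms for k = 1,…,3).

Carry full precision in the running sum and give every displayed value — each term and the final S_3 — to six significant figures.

Integral: ∫_3^33 ln(x) dx = 82.0889.
½[f(3) + f(33)] = ½[1.09861 + 3.49651] = 2.29756.
So far: 84.3865.
Correction k=1: B_{2}/2! · (f^{(1)}(33) − f^{(1)}(3)) = 1/12 · (0.0303030 − 0.333333) = -0.0252525.
Running total after k=1: 84.3612.
Correction k=2: B_{4}/4! · (f^{(3)}(33) − f^{(3)}(3)) = −1/720 · (5.56529e-05 − 0.0740741) = 0.000102803.
Running total after k=2: 84.3613.
Correction k=3: B_{6}/6! · (f^{(5)}(33) − f^{(5)}(3)) = 1/30240 · (6.13256e-07 − 0.0987654) = -3.26603e-06.

S_3 ≈ 84.3613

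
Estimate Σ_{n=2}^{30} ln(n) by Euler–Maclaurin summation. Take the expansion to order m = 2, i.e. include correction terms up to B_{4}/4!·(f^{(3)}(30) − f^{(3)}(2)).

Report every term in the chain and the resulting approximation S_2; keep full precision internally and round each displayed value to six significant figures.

S_2 ≈ 74.6583

Integral: ∫_2^30 ln(x) dx = 72.6496.
Boundary: ½(f(2) + f(30)) = ½(0.693147 + 3.40120) = 2.04717.
Running total after boundary: 74.6968.
Correction k=1: B_{2}/2! · (f^{(1)}(30) − f^{(1)}(2)) = 1/12 · (0.0333333 − 0.500000) = -0.0388889.
Running total after k=1: 74.6579.
Correction k=2: B_{4}/4! · (f^{(3)}(30) − f^{(3)}(2)) = −1/720 · (7.40741e-05 − 0.250000) = 0.000347119.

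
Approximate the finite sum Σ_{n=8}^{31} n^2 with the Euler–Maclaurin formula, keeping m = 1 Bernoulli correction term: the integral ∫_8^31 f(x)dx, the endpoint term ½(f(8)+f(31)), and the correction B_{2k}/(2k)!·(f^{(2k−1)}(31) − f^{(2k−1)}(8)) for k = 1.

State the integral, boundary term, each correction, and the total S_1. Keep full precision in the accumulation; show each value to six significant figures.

S_1 ≈ 10276.0

Integral: ∫_8^31 x^2 dx = 9759.67.
Boundary: ½(f(8) + f(31)) = ½(64.0000 + 961.000) = 512.500.
So far: 10272.2.
k=1: B_{2}/(2)! × [f^{(1)}(31) − f^{(1)}(8)] = 1/12 × (62.0000 − 16.0000) = 3.83333.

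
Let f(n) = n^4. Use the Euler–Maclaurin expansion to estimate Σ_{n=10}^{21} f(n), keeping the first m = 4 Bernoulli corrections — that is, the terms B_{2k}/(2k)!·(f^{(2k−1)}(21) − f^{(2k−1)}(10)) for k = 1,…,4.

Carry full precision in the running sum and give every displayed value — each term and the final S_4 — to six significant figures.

S_4 ≈ 901814

The integral term ∫_10^21 x^4 dx = 796820.
Endpoint term: (f(10) + f(21))/2 = (10000.0 + 194481)/2 = 102240.
Running total after boundary: 899061.
Correction k=1: B_{2}/2! · (f^{(1)}(21) − f^{(1)}(10)) = 1/12 · (37044.0 − 4000.00) = 2753.67.
Running total after k=1: 901814.
Correction k=2: B_{4}/4! · (f^{(3)}(21) − f^{(3)}(10)) = −1/720 · (504.000 − 240.000) = -0.366667.
Running total after k=2: 901814.
Correction k=3: B_{6}/6! · (f^{(5)}(21) − f^{(5)}(10)) = 1/30240 · (0.00000 − 0.00000) = 0.00000.
Running total after k=3: 901814.
Correction k=4: B_{8}/8! · (f^{(7)}(21) − f^{(7)}(10)) = −1/1209600 · (0.00000 − 0.00000) = 0.00000.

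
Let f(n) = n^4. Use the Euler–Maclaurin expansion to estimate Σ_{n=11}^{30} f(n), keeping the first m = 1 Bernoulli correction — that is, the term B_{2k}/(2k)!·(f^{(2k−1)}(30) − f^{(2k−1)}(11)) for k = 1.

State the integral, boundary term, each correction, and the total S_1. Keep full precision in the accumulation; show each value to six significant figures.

S_1 ≈ 5.24867e+06

The integral term ∫_11^30 x^4 dx = 4.82779e+06.
Endpoint term: (f(11) + f(30))/2 = (14641.0 + 810000)/2 = 412320.
Integral + boundary = 5.24011e+06.
Correction k=1: B_{2}/2! · (f^{(1)}(30) − f^{(1)}(11)) = 1/12 · (108000 − 5324.00) = 8556.33.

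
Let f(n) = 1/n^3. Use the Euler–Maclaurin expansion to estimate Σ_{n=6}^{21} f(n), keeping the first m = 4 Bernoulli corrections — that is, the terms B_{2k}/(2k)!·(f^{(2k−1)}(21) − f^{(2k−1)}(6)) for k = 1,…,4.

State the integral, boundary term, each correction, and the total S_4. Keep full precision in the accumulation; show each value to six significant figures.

∫_6^21 1/x^3 dx evaluates to 0.0127551.
½[f(6) + f(21)] = ½[0.00462963 + 0.000107980] = 0.00236880.
Running total after boundary: 0.0151239.
Order-1 term: 1/12 · (-1.54257e-05 − (-0.00231481)) = 0.000191616.
After k=1: 0.0153155.
Order-2 term: −1/720 · (-6.99577e-07 − (-0.00128601)) = -1.78515e-06.
After k=2: 0.0153137.
Order-3 term: 1/30240 · (-6.66264e-08 − (-0.00150034)) = 4.96123e-08.
After k=3: 0.0153138.
Order-4 term: −1/1209600 · (-1.08778e-08 − (-0.00300069)) = -2.48072e-09.

S_4 ≈ 0.0153138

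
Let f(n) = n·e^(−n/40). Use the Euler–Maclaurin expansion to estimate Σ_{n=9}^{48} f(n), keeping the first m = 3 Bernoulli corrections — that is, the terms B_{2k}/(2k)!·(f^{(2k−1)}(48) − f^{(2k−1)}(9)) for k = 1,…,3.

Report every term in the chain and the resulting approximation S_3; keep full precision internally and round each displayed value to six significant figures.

S_3 ≈ 515.654

The integral term ∫_9^48 x·e^(−x/40) dx = 504.888.
½[f(9) + f(48)] = ½[7.18665 + 14.4573] = 10.8220.
Running total after boundary: 515.710.
Correction k=1: B_{2}/2! · (f^{(1)}(48) − f^{(1)}(9)) = 1/12 · (-0.0602388 − 0.618850) = -0.0565907.
Partial sum through k=1: 515.654.
Correction k=2: B_{4}/4! · (f^{(3)}(48) − f^{(3)}(9)) = −1/720 · (0.000338843 − 0.00138493) = 1.45289e-06.
Partial sum through k=2: 515.654.
Correction k=3: B_{6}/6! · (f^{(5)}(48) − f^{(5)}(9)) = 1/30240 · (4.47085e-07 − 1.48942e-06) = -3.44687e-11.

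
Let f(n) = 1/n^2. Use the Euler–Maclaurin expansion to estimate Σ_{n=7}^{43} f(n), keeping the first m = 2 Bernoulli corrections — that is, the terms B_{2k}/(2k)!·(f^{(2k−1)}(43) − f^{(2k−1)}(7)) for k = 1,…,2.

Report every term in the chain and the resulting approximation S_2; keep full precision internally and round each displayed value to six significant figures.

S_2 ≈ 0.130558

∫_7^43 1/x^2 dx evaluates to 0.119601.
Boundary: ½(f(7) + f(43)) = ½(0.0204082 + 0.000540833) = 0.0104745.
So far: 0.130076.
k=1: B_{2}/(2)! × [f^{(1)}(43) − f^{(1)}(7)] = 1/12 × (-2.51550e-05 − (-0.00583090)) = 0.000483812.
Running total after k=1: 0.130560.
k=2: B_{4}/(4)! × [f^{(3)}(43) − f^{(3)}(7)] = −1/720 × (-1.63256e-07 − (-0.00142798)) = -1.98307e-06.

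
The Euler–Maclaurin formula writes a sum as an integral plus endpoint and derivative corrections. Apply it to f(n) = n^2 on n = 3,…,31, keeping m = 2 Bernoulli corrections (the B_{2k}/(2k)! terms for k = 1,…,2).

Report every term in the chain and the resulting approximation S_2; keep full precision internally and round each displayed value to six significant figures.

Integral: ∫_3^31 x^2 dx = 9921.33.
Endpoint term: (f(3) + f(31))/2 = (9.00000 + 961.000)/2 = 485.000.
Integral + boundary = 10406.3.
Order-1 term: 1/12 · (62.0000 − 6.00000) = 4.66667.
After k=1: 10411.0.
Order-2 term: −1/720 · (0.00000 − 0.00000) = 0.00000.

S_2 ≈ 10411.0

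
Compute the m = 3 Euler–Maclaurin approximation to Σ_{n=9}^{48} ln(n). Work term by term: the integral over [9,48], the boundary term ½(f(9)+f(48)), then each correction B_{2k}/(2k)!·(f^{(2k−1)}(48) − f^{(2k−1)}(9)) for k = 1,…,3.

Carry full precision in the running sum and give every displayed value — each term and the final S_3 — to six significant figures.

Integral: ∫_9^48 ln(x) dx = 127.043.
Endpoint term: (f(9) + f(48))/2 = (2.19722 + 3.87120)/2 = 3.03421.
Integral + boundary = 130.077.
k=1: B_{2}/(2)! × [f^{(1)}(48) − f^{(1)}(9)] = 1/12 × (0.0208333 − 0.111111) = -0.00752315.
Running total after k=1: 130.069.
k=2: B_{4}/(4)! × [f^{(3)}(48) − f^{(3)}(9)] = −1/720 × (1.80845e-05 − 0.00274348) = 3.78528e-06.
Running total after k=2: 130.069.
k=3: B_{6}/(6)! × [f^{(5)}(48) − f^{(5)}(9)] = 1/30240 × (9.41901e-08 − 0.000406442) = -1.34374e-08.

S_3 ≈ 130.069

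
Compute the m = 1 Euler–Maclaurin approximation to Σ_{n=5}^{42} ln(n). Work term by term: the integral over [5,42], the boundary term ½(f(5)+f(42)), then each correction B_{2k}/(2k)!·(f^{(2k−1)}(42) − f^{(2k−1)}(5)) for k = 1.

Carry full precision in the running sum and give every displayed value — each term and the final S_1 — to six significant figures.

∫_5^42 ln(x) dx evaluates to 111.935.
Boundary: ½(f(5) + f(42)) = ½(1.60944 + 3.73767) = 2.67355.
Integral + boundary = 114.608.
Order-1 term: 1/12 · (0.0238095 − 0.200000) = -0.0146825.

S_1 ≈ 114.594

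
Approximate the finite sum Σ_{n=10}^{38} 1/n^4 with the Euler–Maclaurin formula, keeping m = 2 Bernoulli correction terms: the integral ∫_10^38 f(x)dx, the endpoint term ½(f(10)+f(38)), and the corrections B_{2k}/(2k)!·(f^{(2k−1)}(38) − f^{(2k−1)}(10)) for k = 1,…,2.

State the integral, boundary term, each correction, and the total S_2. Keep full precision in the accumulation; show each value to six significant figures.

S_2 ≈ 0.000380811

∫_10^38 1/x^4 dx evaluates to 0.000327259.
½[f(10) + f(38)] = ½[0.000100000 + 4.79585e-07] = 5.02398e-05.
Integral + boundary = 0.000377498.
Correction k=1: B_{2}/2! · (f^{(1)}(38) − f^{(1)}(10)) = 1/12 · (-5.04826e-08 − (-4.00000e-05)) = 3.32913e-06.
Partial sum through k=1: 0.000380828.
Correction k=2: B_{4}/4! · (f^{(3)}(38) − f^{(3)}(10)) = −1/720 · (-1.04881e-09 − (-1.20000e-05)) = -1.66652e-08.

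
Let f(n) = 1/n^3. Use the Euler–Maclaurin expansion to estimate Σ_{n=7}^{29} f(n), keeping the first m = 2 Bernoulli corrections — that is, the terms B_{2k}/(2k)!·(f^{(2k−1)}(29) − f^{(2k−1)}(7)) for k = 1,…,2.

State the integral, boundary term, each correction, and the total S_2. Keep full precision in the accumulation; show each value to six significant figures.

S_2 ≈ 0.0111908

Integral: ∫_7^29 1/x^3 dx = 0.00960955.
½[f(7) + f(29)] = ½[0.00291545 + 4.10021e-05] = 0.00147823.
Integral + boundary = 0.0110878.
Correction k=1: B_{2}/2! · (f^{(1)}(29) − f^{(1)}(7)) = 1/12 · (-4.24160e-06 − (-0.00124948)) = 0.000103770.
After k=1: 0.0111915.
Correction k=2: B_{4}/4! · (f^{(3)}(29) − f^{(3)}(7)) = −1/720 · (-1.00870e-07 − (-0.000509992)) = -7.08182e-07.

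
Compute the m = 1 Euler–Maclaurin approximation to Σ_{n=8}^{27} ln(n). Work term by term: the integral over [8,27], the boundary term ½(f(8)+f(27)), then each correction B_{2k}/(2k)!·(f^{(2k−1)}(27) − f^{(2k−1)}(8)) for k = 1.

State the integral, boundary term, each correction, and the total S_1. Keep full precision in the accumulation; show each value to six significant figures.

S_1 ≈ 56.0324

Integral: ∫_8^27 ln(x) dx = 53.3521.
½[f(8) + f(27)] = ½[2.07944 + 3.29584] = 2.68764.
Running total after boundary: 56.0397.
Order-1 term: 1/12 · (0.0370370 − 0.125000) = -0.00733025.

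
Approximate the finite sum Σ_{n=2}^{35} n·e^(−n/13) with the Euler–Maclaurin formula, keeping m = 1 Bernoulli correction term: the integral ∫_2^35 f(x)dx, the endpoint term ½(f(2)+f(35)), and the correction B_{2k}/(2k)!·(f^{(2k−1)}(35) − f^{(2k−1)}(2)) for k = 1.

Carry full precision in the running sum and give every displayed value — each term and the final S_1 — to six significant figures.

The integral term ∫_2^35 x·e^(−x/13) dx = 124.934.
½[f(2) + f(35)] = ½[1.71481 + 2.37036] = 2.04258.
Running total after boundary: 126.976.
Correction k=1: B_{2}/2! · (f^{(1)}(35) − f^{(1)}(2)) = 1/12 · (-0.114611 − 0.725496) = -0.0700089.

S_1 ≈ 126.906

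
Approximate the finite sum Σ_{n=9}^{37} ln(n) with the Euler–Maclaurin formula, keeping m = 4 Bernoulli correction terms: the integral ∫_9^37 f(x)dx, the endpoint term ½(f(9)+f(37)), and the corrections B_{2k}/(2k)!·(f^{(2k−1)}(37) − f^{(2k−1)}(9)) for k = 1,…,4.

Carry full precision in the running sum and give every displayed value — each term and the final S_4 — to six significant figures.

S_4 ≈ 88.7260

∫_9^37 ln(x) dx evaluates to 85.8289.
Endpoint term: (f(9) + f(37))/2 = (2.19722 + 3.61092)/2 = 2.90407.
So far: 88.7330.
Order-1 term: 1/12 · (0.0270270 − 0.111111) = -0.00700701.
After k=1: 88.7260.
Order-2 term: −1/720 · (3.94843e-05 − 0.00274348) = 3.75556e-06.
After k=2: 88.7260.
Order-3 term: 1/30240 · (3.46101e-07 − 0.000406442) = -1.34291e-08.
After k=3: 88.7260.
Order-4 term: −1/1209600 · (7.58439e-09 − 0.000150534) = 1.24443e-10.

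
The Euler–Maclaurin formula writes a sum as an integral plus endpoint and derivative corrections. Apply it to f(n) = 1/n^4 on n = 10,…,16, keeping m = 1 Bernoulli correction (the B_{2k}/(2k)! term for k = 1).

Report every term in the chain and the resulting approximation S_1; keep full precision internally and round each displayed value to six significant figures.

∫_10^16 1/x^4 dx evaluates to 0.000251953.
Boundary: ½(f(10) + f(16)) = ½(0.000100000 + 1.52588e-05) = 5.76294e-05.
Running total after boundary: 0.000309583.
Order-1 term: 1/12 · (-3.81470e-06 − (-4.00000e-05)) = 3.01544e-06.

S_1 ≈ 0.000312598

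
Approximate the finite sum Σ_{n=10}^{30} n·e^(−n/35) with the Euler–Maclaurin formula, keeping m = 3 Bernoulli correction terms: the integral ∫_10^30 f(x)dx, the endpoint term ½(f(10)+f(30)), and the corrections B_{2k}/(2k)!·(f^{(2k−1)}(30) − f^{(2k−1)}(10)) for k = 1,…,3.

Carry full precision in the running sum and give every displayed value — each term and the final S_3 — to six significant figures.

S_3 ≈ 228.212

Integral: ∫_10^30 x·e^(−x/35) dx = 218.129.
Boundary: ½(f(10) + f(30)) = ½(7.51477 + 12.7312) = 10.1230.
Running total after boundary: 228.251.
Order-1 term: 1/12 · (0.0606247 − 0.536769) = -0.0396787.
After k=1: 228.212.
Order-2 term: −1/720 · (0.000742343 − 0.00166508) = 1.28158e-06.
After k=2: 228.212.
Order-3 term: 1/30240 · (1.17159e-06 − 2.36080e-06) = -3.93258e-11.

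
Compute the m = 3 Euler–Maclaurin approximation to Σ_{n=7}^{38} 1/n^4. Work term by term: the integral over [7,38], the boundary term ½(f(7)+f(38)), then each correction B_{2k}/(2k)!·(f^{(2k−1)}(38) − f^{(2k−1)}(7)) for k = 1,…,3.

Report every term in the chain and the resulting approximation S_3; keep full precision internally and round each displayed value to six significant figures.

Integral: ∫_7^38 1/x^4 dx = 0.000965743.
Boundary: ½(f(7) + f(38)) = ½(0.000416493 + 4.79585e-07) = 0.000208486.
Integral + boundary = 0.00117423.
Correction k=1: B_{2}/2! · (f^{(1)}(38) − f^{(1)}(7)) = 1/12 · (-5.04826e-08 − (-0.000237996)) = 1.98288e-05.
Partial sum through k=1: 0.00119406.
Correction k=2: B_{4}/4! · (f^{(3)}(38) − f^{(3)}(7)) = −1/720 · (-1.04881e-09 − (-0.000145712)) = -2.02376e-07.
Partial sum through k=2: 0.00119386.
Correction k=3: B_{6}/6! · (f^{(5)}(38) − f^{(5)}(7)) = 1/30240 · (-4.06740e-11 − (-0.000166528)) = 5.50687e-09.

S_3 ≈ 0.00119386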